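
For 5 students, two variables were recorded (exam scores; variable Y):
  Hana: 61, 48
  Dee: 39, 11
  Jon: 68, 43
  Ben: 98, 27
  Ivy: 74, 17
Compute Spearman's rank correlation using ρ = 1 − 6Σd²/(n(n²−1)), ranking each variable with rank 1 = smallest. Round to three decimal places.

0.100

Ranks of variable 1: 2, 1, 3, 5, 4
Ranks of variable 2: 5, 1, 4, 3, 2
d = r₁ − r₂: -3, 0, -1, 2, 2
d²: 9, 0, 1, 4, 4; Σd² = 18
ρ = 1 − 6·18/(5·24) = 1 − 108/120 = 0.100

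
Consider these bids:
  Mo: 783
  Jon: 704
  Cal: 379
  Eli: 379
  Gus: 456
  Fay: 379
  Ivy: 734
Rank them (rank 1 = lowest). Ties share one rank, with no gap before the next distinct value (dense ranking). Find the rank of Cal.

Sorted (ascending): 379, 379, 379, 456, 704, 734, 783
The 3 values of 379 share dense rank 1.
Remaining distinct values take the next consecutive integers.
Cal has value 379 → rank 1.

1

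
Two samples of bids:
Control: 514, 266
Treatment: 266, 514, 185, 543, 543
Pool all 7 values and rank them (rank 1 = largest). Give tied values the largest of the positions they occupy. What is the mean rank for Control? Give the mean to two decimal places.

5.00

Sorted (descending): 543, 543, 514, 514, 266, 266, 185
The 2 values of 543 occupy positions 1–2 → each gets rank 2.
The 2 values of 514 occupy positions 3–4 → each gets rank 4.
The 2 values of 266 occupy positions 5–6 → each gets rank 6.
Control values → pooled ranks: 514→4, 266→6
Mean rank = (4 + 6) / 2 = 5.00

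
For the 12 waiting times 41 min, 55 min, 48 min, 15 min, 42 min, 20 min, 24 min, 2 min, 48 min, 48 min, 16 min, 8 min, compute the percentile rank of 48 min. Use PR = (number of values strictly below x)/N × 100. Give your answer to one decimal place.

66.7

N = 12.
Strictly below 48: 8. Equal to 48: 3.
PR = 8/12 × 100 = 66.7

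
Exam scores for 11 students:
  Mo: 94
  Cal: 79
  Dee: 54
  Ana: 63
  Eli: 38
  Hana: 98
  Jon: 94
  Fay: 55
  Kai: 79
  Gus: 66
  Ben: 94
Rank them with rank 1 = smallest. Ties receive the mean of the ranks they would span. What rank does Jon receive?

9

Sorted (ascending): 38, 54, 55, 63, 66, 79, 79, 94, 94, 94, 98
The 2 values of 79 occupy positions 6–7 → average rank (6+7)/2 = 6.5.
The 3 values of 94 occupy positions 8–10 → average rank 9.
Jon has value 94 → rank 9.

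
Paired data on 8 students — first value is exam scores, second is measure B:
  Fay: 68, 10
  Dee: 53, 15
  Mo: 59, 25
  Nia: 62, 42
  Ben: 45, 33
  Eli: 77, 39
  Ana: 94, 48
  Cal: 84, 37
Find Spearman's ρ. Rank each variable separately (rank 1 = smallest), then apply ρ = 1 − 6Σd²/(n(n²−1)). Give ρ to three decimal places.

Ranks of variable 1: 5, 2, 3, 4, 1, 6, 8, 7
Ranks of variable 2: 1, 2, 3, 7, 4, 6, 8, 5
d = r₁ − r₂: 4, 0, 0, -3, -3, 0, 0, 2
d²: 16, 0, 0, 9, 9, 0, 0, 4; Σd² = 38
ρ = 1 − 6·38/(8·63) = 1 − 228/504 = 0.548

0.548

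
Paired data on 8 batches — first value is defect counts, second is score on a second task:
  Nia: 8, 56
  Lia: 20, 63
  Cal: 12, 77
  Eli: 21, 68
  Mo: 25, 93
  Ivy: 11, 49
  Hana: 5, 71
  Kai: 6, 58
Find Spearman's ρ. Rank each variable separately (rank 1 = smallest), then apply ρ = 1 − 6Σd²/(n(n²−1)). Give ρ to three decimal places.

Ranks of variable 1: 3, 6, 5, 7, 8, 4, 1, 2
Ranks of variable 2: 2, 4, 7, 5, 8, 1, 6, 3
d = r₁ − r₂: 1, 2, -2, 2, 0, 3, -5, -1
d²: 1, 4, 4, 4, 0, 9, 25, 1; Σd² = 48
ρ = 1 − 6·48/(8·63) = 1 − 288/504 = 0.429

0.429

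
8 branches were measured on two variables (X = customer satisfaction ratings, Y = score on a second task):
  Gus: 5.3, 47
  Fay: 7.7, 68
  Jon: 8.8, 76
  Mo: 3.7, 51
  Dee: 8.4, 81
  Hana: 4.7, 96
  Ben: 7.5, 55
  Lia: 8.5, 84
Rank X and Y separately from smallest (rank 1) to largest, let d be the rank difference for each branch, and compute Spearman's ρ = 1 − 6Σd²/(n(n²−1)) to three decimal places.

0.381

Ranks of variable 1: 3, 5, 8, 1, 6, 2, 4, 7
Ranks of variable 2: 1, 4, 5, 2, 6, 8, 3, 7
d = r₁ − r₂: 2, 1, 3, -1, 0, -6, 1, 0
d²: 4, 1, 9, 1, 0, 36, 1, 0; Σd² = 52
ρ = 1 − 6·52/(8·63) = 1 − 312/504 = 0.381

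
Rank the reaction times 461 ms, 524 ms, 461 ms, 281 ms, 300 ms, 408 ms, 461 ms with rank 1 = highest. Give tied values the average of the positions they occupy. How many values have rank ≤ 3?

Sorted (descending): 524, 461, 461, 461, 408, 300, 281
The 3 values of 461 occupy positions 2–4 → average rank 3.
Ranks ≤ 3: {1, 3, 3, 3} → 4 values.

4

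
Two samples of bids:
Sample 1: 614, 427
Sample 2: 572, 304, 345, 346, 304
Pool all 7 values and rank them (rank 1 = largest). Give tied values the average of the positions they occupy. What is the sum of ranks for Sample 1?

Sorted (descending): 614, 572, 427, 346, 345, 304, 304
The 2 values of 304 occupy positions 6–7 → average rank (6+7)/2 = 6.5.
Sample 1 values → pooled ranks: 614→1, 427→3
Rank sum = 1 + 3 = 4

4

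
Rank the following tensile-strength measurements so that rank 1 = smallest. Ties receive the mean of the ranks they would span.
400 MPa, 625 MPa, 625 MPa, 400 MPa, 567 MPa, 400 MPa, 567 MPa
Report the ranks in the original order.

2, 6.5, 6.5, 2, 4.5, 2, 4.5

Sorted (ascending): 400, 400, 400, 567, 567, 625, 625
The 3 values of 400 occupy positions 1–3 → average rank 2.
The 2 values of 567 occupy positions 4–5 → average rank (4+5)/2 = 4.5.
The 2 values of 625 occupy positions 6–7 → average rank (6+7)/2 = 6.5.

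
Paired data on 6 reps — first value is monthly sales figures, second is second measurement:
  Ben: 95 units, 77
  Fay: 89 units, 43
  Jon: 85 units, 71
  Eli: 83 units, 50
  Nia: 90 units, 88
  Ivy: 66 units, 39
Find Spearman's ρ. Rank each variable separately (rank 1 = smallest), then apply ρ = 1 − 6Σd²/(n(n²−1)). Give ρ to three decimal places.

0.771

Ranks of variable 1: 6, 4, 3, 2, 5, 1
Ranks of variable 2: 5, 2, 4, 3, 6, 1
d = r₁ − r₂: 1, 2, -1, -1, -1, 0
d²: 1, 4, 1, 1, 1, 0; Σd² = 8
ρ = 1 − 6·8/(6·35) = 1 − 48/210 = 0.771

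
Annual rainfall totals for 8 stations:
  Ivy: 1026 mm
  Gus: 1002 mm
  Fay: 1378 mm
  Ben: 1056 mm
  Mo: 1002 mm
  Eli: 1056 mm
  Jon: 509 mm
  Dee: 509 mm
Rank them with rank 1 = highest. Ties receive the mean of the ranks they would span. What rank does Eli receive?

Sorted (descending): 1378, 1056, 1056, 1026, 1002, 1002, 509, 509
The 2 values of 1056 occupy positions 2–3 → average rank (2+3)/2 = 2.5.
The 2 values of 1002 occupy positions 5–6 → average rank (5+6)/2 = 5.5.
The 2 values of 509 occupy positions 7–8 → average rank (7+8)/2 = 7.5.
Eli has value 1056 mm → rank 2.5.

2.5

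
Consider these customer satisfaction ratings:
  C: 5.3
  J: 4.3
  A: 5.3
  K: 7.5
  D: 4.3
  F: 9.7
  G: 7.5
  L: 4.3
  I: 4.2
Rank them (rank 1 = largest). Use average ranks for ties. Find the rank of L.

7

Sorted (descending): 9.7, 7.5, 7.5, 5.3, 5.3, 4.3, 4.3, 4.3, 4.2
The 2 values of 7.5 occupy positions 2–3 → average rank (2+3)/2 = 2.5.
The 2 values of 5.3 occupy positions 4–5 → average rank (4+5)/2 = 4.5.
The 3 values of 4.3 occupy positions 6–8 → average rank 7.
L has value 4.3 → rank 7.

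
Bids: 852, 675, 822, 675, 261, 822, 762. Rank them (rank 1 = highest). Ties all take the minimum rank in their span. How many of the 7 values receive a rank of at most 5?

6

Sorted (descending): 852, 822, 822, 762, 675, 675, 261
The 2 values of 822 occupy positions 2–3 → each gets rank 2.
The 2 values of 675 occupy positions 5–6 → each gets rank 5.
Ranks ≤ 5: {1, 2, 2, 4, 5, 5} → 6 values.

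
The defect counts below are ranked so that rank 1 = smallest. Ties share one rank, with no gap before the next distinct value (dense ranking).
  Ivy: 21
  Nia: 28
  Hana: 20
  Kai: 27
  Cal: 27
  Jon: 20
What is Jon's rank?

1

Sorted (ascending): 20, 20, 21, 27, 27, 28
The 2 values of 20 share dense rank 1.
The 2 values of 27 share dense rank 3.
Remaining distinct values take the next consecutive integers.
Jon has value 20 → rank 1.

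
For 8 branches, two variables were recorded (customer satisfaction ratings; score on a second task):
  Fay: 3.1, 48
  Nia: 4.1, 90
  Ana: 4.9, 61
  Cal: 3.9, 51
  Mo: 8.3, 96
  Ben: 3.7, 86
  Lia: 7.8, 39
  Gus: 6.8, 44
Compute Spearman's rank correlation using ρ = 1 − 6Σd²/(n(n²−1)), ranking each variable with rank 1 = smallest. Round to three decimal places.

0.024

Ranks of variable 1: 1, 4, 5, 3, 8, 2, 7, 6
Ranks of variable 2: 3, 7, 5, 4, 8, 6, 1, 2
d = r₁ − r₂: -2, -3, 0, -1, 0, -4, 6, 4
d²: 4, 9, 0, 1, 0, 16, 36, 16; Σd² = 82
ρ = 1 − 6·82/(8·63) = 1 − 492/504 = 0.024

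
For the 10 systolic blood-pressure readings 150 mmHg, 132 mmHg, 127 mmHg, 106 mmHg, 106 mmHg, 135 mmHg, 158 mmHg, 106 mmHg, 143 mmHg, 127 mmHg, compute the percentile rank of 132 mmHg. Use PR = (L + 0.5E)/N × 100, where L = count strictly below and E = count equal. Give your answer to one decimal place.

55.0

N = 10.
Strictly below 132: 5. Equal to 132: 1.
PR = (5 + 0.5·1)/10 × 100 = 55.0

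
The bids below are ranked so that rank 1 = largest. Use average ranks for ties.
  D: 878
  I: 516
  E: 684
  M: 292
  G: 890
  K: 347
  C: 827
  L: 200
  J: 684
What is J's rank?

Sorted (descending): 890, 878, 827, 684, 684, 516, 347, 292, 200
The 2 values of 684 occupy positions 4–5 → average rank (4+5)/2 = 4.5.
J has value 684 → rank 4.5.

4.5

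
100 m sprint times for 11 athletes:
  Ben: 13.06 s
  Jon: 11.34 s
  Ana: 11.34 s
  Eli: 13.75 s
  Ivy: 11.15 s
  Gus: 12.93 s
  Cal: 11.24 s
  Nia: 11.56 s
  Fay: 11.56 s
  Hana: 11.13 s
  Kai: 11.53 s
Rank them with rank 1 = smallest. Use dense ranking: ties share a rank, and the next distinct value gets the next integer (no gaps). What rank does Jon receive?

4

Sorted (ascending): 11.13, 11.15, 11.24, 11.34, 11.34, 11.53, 11.56, 11.56, 12.93, 13.06, 13.75
The 2 values of 11.34 share dense rank 4.
The 2 values of 11.56 share dense rank 6.
Remaining distinct values take the next consecutive integers.
Jon has value 11.34 s → rank 4.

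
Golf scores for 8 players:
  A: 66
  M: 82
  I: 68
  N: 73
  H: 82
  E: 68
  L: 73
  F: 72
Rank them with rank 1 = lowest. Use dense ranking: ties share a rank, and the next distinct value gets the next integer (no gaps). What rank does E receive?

2

Sorted (ascending): 66, 68, 68, 72, 73, 73, 82, 82
The 2 values of 68 share dense rank 2.
The 2 values of 73 share dense rank 4.
The 2 values of 82 share dense rank 5.
Remaining distinct values take the next consecutive integers.
E has value 68 → rank 2.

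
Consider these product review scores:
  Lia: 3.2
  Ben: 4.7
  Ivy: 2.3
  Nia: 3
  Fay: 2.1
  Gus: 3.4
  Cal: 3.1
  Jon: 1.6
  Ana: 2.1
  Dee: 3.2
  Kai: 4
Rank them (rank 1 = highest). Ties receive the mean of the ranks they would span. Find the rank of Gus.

3

Sorted (descending): 4.7, 4, 3.4, 3.2, 3.2, 3.1, 3, 2.3, 2.1, 2.1, 1.6
The 2 values of 3.2 occupy positions 4–5 → average rank (4+5)/2 = 4.5.
The 2 values of 2.1 occupy positions 9–10 → average rank (9+10)/2 = 9.5.
Gus has value 3.4 → rank 3.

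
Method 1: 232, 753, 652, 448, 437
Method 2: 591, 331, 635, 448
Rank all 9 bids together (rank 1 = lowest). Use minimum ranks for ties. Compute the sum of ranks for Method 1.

25

Sorted (ascending): 232, 331, 437, 448, 448, 591, 635, 652, 753
The 2 values of 448 occupy positions 4–5 → each gets rank 4.
Method 1 values → pooled ranks: 232→1, 753→9, 652→8, 448→4, 437→3
Rank sum = 1 + 9 + 8 + 4 + 3 = 25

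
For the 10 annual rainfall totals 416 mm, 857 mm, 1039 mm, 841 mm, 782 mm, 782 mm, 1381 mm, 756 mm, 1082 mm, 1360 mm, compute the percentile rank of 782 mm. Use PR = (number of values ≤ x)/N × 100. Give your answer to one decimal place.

N = 10.
Strictly below 782: 2. Equal to 782: 2.
PR = 4/10 × 100 = 40.0

40.0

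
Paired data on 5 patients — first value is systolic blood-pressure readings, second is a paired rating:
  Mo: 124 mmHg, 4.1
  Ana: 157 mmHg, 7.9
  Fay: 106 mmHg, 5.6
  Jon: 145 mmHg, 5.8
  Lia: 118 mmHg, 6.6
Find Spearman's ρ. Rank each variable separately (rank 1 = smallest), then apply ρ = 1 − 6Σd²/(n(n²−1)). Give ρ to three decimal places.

Ranks of variable 1: 3, 5, 1, 4, 2
Ranks of variable 2: 1, 5, 2, 3, 4
d = r₁ − r₂: 2, 0, -1, 1, -2
d²: 4, 0, 1, 1, 4; Σd² = 10
ρ = 1 − 6·10/(5·24) = 1 − 60/120 = 0.500

0.500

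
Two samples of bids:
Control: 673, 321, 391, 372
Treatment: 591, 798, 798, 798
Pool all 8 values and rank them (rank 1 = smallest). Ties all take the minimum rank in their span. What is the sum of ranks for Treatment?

Sorted (ascending): 321, 372, 391, 591, 673, 798, 798, 798
The 3 values of 798 occupy positions 6–8 → each gets rank 6.
Treatment values → pooled ranks: 591→4, 798→6, 798→6, 798→6
Rank sum = 4 + 6 + 6 + 6 = 22

22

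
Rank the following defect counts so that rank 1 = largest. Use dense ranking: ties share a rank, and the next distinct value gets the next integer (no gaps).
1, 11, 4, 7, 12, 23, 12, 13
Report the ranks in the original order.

7, 4, 6, 5, 3, 1, 3, 2

Sorted (descending): 23, 13, 12, 12, 11, 7, 4, 1
The 2 values of 12 share dense rank 3.
Remaining distinct values take the next consecutive integers.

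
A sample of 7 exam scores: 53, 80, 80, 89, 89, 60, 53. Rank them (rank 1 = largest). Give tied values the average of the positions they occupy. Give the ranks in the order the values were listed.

Sorted (descending): 89, 89, 80, 80, 60, 53, 53
The 2 values of 89 occupy positions 1–2 → average rank (1+2)/2 = 1.5.
The 2 values of 80 occupy positions 3–4 → average rank (3+4)/2 = 3.5.
The 2 values of 53 occupy positions 6–7 → average rank (6+7)/2 = 6.5.

6.5, 3.5, 3.5, 1.5, 1.5, 5, 6.5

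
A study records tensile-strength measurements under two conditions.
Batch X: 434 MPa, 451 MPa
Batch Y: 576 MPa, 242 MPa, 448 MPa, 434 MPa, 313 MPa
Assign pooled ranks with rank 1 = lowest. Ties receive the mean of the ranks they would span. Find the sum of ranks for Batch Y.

18.5

Sorted (ascending): 242, 313, 434, 434, 448, 451, 576
The 2 values of 434 occupy positions 3–4 → average rank (3+4)/2 = 3.5.
Batch Y values → pooled ranks: 576→7, 242→1, 448→5, 434→3.5, 313→2
Rank sum = 7 + 1 + 5 + 3.5 + 2 = 18.5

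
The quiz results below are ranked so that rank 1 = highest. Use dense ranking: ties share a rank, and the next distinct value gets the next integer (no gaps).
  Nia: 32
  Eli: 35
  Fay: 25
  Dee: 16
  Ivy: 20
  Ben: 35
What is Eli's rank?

1

Sorted (descending): 35, 35, 32, 25, 20, 16
The 2 values of 35 share dense rank 1.
Remaining distinct values take the next consecutive integers.
Eli has value 35 → rank 1.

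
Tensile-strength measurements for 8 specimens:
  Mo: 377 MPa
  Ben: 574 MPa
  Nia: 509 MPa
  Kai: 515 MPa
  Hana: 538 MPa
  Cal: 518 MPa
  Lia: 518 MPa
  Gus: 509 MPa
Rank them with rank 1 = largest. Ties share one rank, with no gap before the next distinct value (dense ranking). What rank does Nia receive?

5

Sorted (descending): 574, 538, 518, 518, 515, 509, 509, 377
The 2 values of 518 share dense rank 3.
The 2 values of 509 share dense rank 5.
Remaining distinct values take the next consecutive integers.
Nia has value 509 MPa → rank 5.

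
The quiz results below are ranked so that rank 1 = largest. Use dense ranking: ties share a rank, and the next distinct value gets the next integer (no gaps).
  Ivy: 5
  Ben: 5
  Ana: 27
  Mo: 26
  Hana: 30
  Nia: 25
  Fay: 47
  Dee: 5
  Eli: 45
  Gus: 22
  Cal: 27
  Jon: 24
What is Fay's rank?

1

Sorted (descending): 47, 45, 30, 27, 27, 26, 25, 24, 22, 5, 5, 5
The 2 values of 27 share dense rank 4.
The 3 values of 5 share dense rank 9.
Remaining distinct values take the next consecutive integers.
Fay has value 47 → rank 1.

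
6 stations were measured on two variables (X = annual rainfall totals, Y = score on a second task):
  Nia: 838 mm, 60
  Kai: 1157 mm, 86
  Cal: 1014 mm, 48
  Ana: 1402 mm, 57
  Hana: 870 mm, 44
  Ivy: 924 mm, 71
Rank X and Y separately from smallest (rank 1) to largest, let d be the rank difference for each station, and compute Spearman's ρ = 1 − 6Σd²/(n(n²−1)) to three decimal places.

Ranks of variable 1: 1, 5, 4, 6, 2, 3
Ranks of variable 2: 4, 6, 2, 3, 1, 5
d = r₁ − r₂: -3, -1, 2, 3, 1, -2
d²: 9, 1, 4, 9, 1, 4; Σd² = 28
ρ = 1 − 6·28/(6·35) = 1 − 168/210 = 0.200

0.200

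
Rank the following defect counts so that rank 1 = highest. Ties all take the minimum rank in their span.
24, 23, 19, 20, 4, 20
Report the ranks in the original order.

Sorted (descending): 24, 23, 20, 20, 19, 4
The 2 values of 20 occupy positions 3–4 → each gets rank 3.

1, 2, 5, 3, 6, 3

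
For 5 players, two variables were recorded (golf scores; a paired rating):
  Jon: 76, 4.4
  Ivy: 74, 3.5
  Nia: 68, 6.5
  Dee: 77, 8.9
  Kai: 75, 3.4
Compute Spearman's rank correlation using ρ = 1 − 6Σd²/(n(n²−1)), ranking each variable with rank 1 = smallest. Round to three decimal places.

0.300

Ranks of variable 1: 4, 2, 1, 5, 3
Ranks of variable 2: 3, 2, 4, 5, 1
d = r₁ − r₂: 1, 0, -3, 0, 2
d²: 1, 0, 9, 0, 4; Σd² = 14
ρ = 1 − 6·14/(5·24) = 1 − 84/120 = 0.300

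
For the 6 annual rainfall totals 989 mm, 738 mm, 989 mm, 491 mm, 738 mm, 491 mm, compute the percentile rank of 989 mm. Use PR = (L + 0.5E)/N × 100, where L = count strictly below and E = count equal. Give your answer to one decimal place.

83.3

N = 6.
Strictly below 989: 4. Equal to 989: 2.
PR = (4 + 0.5·2)/6 × 100 = 83.3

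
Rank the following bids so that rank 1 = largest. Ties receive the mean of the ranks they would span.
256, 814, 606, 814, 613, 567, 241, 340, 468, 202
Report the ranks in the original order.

8, 1.5, 4, 1.5, 3, 5, 9, 7, 6, 10

Sorted (descending): 814, 814, 613, 606, 567, 468, 340, 256, 241, 202
The 2 values of 814 occupy positions 1–2 → average rank (1+2)/2 = 1.5.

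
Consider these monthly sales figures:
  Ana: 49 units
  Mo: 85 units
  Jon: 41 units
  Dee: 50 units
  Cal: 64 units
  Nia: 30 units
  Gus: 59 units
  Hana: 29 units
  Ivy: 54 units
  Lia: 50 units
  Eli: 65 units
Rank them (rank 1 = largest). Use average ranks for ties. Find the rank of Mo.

1

Sorted (descending): 85, 65, 64, 59, 54, 50, 50, 49, 41, 30, 29
The 2 values of 50 occupy positions 6–7 → average rank (6+7)/2 = 6.5.
Mo has value 85 units → rank 1.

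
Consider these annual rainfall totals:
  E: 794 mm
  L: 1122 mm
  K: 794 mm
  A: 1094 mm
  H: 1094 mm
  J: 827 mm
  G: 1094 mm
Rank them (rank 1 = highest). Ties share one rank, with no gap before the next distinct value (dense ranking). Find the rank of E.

4

Sorted (descending): 1122, 1094, 1094, 1094, 827, 794, 794
The 3 values of 1094 share dense rank 2.
The 2 values of 794 share dense rank 4.
Remaining distinct values take the next consecutive integers.
E has value 794 mm → rank 4.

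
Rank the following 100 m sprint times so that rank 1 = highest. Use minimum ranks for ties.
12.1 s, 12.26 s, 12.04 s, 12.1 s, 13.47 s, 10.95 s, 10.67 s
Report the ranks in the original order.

3, 2, 5, 3, 1, 6, 7

Sorted (descending): 13.47, 12.26, 12.1, 12.1, 12.04, 10.95, 10.67
The 2 values of 12.1 occupy positions 3–4 → each gets rank 3.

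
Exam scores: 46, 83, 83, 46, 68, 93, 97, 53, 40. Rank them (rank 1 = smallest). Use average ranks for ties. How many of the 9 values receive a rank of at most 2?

1

Sorted (ascending): 40, 46, 46, 53, 68, 83, 83, 93, 97
The 2 values of 46 occupy positions 2–3 → average rank (2+3)/2 = 2.5.
The 2 values of 83 occupy positions 6–7 → average rank (6+7)/2 = 6.5.
Ranks ≤ 2: {1} → 1 value.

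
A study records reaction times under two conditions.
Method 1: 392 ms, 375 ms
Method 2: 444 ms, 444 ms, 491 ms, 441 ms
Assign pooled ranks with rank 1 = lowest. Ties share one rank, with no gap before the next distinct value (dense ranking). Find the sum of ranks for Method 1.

Sorted (ascending): 375, 392, 441, 444, 444, 491
The 2 values of 444 share dense rank 4.
Remaining distinct values take the next consecutive integers.
Method 1 values → pooled ranks: 392→2, 375→1
Rank sum = 2 + 1 = 3

3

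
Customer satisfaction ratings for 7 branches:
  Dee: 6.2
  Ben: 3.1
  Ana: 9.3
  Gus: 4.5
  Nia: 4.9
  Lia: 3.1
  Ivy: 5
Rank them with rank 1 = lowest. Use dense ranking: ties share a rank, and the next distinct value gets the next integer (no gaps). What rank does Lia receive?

Sorted (ascending): 3.1, 3.1, 4.5, 4.9, 5, 6.2, 9.3
The 2 values of 3.1 share dense rank 1.
Remaining distinct values take the next consecutive integers.
Lia has value 3.1 → rank 1.

1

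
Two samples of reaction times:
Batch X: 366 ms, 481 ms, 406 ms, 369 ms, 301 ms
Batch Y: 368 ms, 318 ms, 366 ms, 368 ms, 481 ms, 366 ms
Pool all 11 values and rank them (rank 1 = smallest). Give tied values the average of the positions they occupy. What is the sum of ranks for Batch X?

Sorted (ascending): 301, 318, 366, 366, 366, 368, 368, 369, 406, 481, 481
The 3 values of 366 occupy positions 3–5 → average rank 4.
The 2 values of 368 occupy positions 6–7 → average rank (6+7)/2 = 6.5.
The 2 values of 481 occupy positions 10–11 → average rank (10+11)/2 = 10.5.
Batch X values → pooled ranks: 366→4, 481→10.5, 406→9, 369→8, 301→1
Rank sum = 4 + 10.5 + 9 + 8 + 1 = 32.5

32.5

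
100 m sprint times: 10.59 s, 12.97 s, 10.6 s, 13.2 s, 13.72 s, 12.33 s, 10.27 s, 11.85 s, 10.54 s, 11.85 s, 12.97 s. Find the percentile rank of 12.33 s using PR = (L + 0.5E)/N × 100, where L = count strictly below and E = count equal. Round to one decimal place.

59.1

N = 11.
Strictly below 12.33: 6. Equal to 12.33: 1.
PR = (6 + 0.5·1)/11 × 100 = 59.1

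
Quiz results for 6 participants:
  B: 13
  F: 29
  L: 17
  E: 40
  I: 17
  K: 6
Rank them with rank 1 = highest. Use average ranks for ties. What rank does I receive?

Sorted (descending): 40, 29, 17, 17, 13, 6
The 2 values of 17 occupy positions 3–4 → average rank (3+4)/2 = 3.5.
I has value 17 → rank 3.5.

3.5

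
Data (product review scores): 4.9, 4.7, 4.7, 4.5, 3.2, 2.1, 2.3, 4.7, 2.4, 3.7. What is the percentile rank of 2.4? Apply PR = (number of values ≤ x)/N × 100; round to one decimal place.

N = 10.
Strictly below 2.4: 2. Equal to 2.4: 1.
PR = 3/10 × 100 = 30.0

30.0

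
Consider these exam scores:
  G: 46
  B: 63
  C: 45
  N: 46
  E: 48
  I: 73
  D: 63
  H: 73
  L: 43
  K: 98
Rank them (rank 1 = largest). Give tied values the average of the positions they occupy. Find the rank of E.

Sorted (descending): 98, 73, 73, 63, 63, 48, 46, 46, 45, 43
The 2 values of 73 occupy positions 2–3 → average rank (2+3)/2 = 2.5.
The 2 values of 63 occupy positions 4–5 → average rank (4+5)/2 = 4.5.
The 2 values of 46 occupy positions 7–8 → average rank (7+8)/2 = 7.5.
E has value 48 → rank 6.

6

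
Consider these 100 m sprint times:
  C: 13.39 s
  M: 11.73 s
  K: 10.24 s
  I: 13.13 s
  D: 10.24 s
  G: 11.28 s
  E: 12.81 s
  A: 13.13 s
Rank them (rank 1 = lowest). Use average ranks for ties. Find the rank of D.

Sorted (ascending): 10.24, 10.24, 11.28, 11.73, 12.81, 13.13, 13.13, 13.39
The 2 values of 10.24 occupy positions 1–2 → average rank (1+2)/2 = 1.5.
The 2 values of 13.13 occupy positions 6–7 → average rank (6+7)/2 = 6.5.
D has value 10.24 s → rank 1.5.

1.5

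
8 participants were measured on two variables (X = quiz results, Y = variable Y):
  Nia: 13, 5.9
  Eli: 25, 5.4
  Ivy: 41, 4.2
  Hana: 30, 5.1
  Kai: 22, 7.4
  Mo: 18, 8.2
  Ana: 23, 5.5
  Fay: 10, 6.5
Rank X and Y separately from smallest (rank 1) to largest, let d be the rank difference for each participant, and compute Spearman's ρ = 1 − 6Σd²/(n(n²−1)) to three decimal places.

-0.810

Ranks of variable 1: 2, 6, 8, 7, 4, 3, 5, 1
Ranks of variable 2: 5, 3, 1, 2, 7, 8, 4, 6
d = r₁ − r₂: -3, 3, 7, 5, -3, -5, 1, -5
d²: 9, 9, 49, 25, 9, 25, 1, 25; Σd² = 152
ρ = 1 − 6·152/(8·63) = 1 − 912/504 = -0.810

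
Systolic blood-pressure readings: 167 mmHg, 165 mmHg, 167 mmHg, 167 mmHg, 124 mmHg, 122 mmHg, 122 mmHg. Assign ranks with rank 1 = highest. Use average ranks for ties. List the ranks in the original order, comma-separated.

Sorted (descending): 167, 167, 167, 165, 124, 122, 122
The 3 values of 167 occupy positions 1–3 → average rank 2.
The 2 values of 122 occupy positions 6–7 → average rank (6+7)/2 = 6.5.

2, 4, 2, 2, 5, 6.5, 6.5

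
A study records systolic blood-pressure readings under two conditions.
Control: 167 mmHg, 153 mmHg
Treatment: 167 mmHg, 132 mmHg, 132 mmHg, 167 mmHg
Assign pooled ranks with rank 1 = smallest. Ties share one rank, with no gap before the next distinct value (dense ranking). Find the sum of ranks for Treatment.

8

Sorted (ascending): 132, 132, 153, 167, 167, 167
The 2 values of 132 share dense rank 1.
The 3 values of 167 share dense rank 3.
Remaining distinct values take the next consecutive integers.
Treatment values → pooled ranks: 167→3, 132→1, 132→1, 167→3
Rank sum = 3 + 1 + 1 + 3 = 8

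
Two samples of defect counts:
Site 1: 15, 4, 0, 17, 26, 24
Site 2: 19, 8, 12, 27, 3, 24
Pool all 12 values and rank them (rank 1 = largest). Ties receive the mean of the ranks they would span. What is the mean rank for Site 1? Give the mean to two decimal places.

Sorted (descending): 27, 26, 24, 24, 19, 17, 15, 12, 8, 4, 3, 0
The 2 values of 24 occupy positions 3–4 → average rank (3+4)/2 = 3.5.
Site 1 values → pooled ranks: 15→7, 4→10, 0→12, 17→6, 26→2, 24→3.5
Mean rank = (7 + 10 + 12 + 6 + 2 + 3.5) / 6 = 6.75

6.75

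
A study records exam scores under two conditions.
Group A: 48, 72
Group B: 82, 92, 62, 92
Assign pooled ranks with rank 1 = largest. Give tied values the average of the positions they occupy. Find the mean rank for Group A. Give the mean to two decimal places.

5.00

Sorted (descending): 92, 92, 82, 72, 62, 48
The 2 values of 92 occupy positions 1–2 → average rank (1+2)/2 = 1.5.
Group A values → pooled ranks: 48→6, 72→4
Mean rank = (6 + 4) / 2 = 5.00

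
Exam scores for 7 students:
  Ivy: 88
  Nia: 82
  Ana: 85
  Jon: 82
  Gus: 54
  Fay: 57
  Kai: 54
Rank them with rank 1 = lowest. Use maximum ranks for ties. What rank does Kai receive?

2

Sorted (ascending): 54, 54, 57, 82, 82, 85, 88
The 2 values of 54 occupy positions 1–2 → each gets rank 2.
The 2 values of 82 occupy positions 4–5 → each gets rank 5.
Kai has value 54 → rank 2.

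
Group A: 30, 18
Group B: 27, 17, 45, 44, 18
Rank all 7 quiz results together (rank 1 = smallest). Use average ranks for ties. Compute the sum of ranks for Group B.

Sorted (ascending): 17, 18, 18, 27, 30, 44, 45
The 2 values of 18 occupy positions 2–3 → average rank (2+3)/2 = 2.5.
Group B values → pooled ranks: 27→4, 17→1, 45→7, 44→6, 18→2.5
Rank sum = 4 + 1 + 7 + 6 + 2.5 = 20.5

20.5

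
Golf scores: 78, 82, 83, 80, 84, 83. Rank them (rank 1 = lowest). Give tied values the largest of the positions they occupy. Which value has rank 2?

80

Sorted (ascending): 78, 80, 82, 83, 83, 84
The 2 values of 83 occupy positions 4–5 → each gets rank 5.
Rank 2 → value 80.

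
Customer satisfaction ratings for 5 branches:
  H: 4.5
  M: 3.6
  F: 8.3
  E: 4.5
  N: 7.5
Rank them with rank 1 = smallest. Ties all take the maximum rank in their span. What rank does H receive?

3

Sorted (ascending): 3.6, 4.5, 4.5, 7.5, 8.3
The 2 values of 4.5 occupy positions 2–3 → each gets rank 3.
H has value 4.5 → rank 3.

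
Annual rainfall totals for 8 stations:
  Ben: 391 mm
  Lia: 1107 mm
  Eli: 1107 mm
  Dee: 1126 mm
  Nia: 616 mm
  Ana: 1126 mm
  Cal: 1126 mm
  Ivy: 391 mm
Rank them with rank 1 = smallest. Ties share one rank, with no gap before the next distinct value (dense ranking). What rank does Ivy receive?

1

Sorted (ascending): 391, 391, 616, 1107, 1107, 1126, 1126, 1126
The 2 values of 391 share dense rank 1.
The 2 values of 1107 share dense rank 3.
The 3 values of 1126 share dense rank 4.
Remaining distinct values take the next consecutive integers.
Ivy has value 391 mm → rank 1.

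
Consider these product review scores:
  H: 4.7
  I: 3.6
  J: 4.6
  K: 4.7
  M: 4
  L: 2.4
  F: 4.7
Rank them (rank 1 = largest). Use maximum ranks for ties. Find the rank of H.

3

Sorted (descending): 4.7, 4.7, 4.7, 4.6, 4, 3.6, 2.4
The 3 values of 4.7 occupy positions 1–3 → each gets rank 3.
H has value 4.7 → rank 3.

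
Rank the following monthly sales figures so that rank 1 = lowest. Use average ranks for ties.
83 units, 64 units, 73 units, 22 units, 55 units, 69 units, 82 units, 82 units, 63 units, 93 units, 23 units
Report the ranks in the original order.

Sorted (ascending): 22, 23, 55, 63, 64, 69, 73, 82, 82, 83, 93
The 2 values of 82 occupy positions 8–9 → average rank (8+9)/2 = 8.5.

10, 5, 7, 1, 3, 6, 8.5, 8.5, 4, 11, 2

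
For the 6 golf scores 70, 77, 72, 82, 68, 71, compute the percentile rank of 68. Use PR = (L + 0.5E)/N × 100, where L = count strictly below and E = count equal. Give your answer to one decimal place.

N = 6.
Strictly below 68: 0. Equal to 68: 1.
PR = (0 + 0.5·1)/6 × 100 = 8.3

8.3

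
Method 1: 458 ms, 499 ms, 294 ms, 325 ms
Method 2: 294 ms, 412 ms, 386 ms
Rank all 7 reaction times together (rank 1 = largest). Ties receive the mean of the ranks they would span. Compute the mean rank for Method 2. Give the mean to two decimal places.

Sorted (descending): 499, 458, 412, 386, 325, 294, 294
The 2 values of 294 occupy positions 6–7 → average rank (6+7)/2 = 6.5.
Method 2 values → pooled ranks: 294→6.5, 412→3, 386→4
Mean rank = (6.5 + 3 + 4) / 3 = 4.50

4.50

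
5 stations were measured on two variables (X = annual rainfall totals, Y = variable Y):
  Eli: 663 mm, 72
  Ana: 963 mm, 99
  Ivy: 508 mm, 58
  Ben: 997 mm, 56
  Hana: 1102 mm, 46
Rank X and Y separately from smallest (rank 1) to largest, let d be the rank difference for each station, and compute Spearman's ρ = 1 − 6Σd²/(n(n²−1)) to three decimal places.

-0.600

Ranks of variable 1: 2, 3, 1, 4, 5
Ranks of variable 2: 4, 5, 3, 2, 1
d = r₁ − r₂: -2, -2, -2, 2, 4
d²: 4, 4, 4, 4, 16; Σd² = 32
ρ = 1 − 6·32/(5·24) = 1 − 192/120 = -0.600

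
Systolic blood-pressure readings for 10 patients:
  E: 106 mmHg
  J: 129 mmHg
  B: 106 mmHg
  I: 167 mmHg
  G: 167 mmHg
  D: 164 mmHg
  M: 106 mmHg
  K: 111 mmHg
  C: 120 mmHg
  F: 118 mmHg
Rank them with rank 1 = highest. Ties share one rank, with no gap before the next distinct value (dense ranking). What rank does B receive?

Sorted (descending): 167, 167, 164, 129, 120, 118, 111, 106, 106, 106
The 2 values of 167 share dense rank 1.
The 3 values of 106 share dense rank 7.
Remaining distinct values take the next consecutive integers.
B has value 106 mmHg → rank 7.

7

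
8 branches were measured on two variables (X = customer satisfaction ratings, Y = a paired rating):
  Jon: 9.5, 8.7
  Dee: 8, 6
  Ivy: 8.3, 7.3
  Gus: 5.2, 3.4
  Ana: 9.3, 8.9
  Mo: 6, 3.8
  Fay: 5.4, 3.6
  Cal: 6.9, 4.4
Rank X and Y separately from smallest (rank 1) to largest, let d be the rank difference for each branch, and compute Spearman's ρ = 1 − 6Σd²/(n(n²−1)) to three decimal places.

0.976

Ranks of variable 1: 8, 5, 6, 1, 7, 3, 2, 4
Ranks of variable 2: 7, 5, 6, 1, 8, 3, 2, 4
d = r₁ − r₂: 1, 0, 0, 0, -1, 0, 0, 0
d²: 1, 0, 0, 0, 1, 0, 0, 0; Σd² = 2
ρ = 1 − 6·2/(8·63) = 1 − 12/504 = 0.976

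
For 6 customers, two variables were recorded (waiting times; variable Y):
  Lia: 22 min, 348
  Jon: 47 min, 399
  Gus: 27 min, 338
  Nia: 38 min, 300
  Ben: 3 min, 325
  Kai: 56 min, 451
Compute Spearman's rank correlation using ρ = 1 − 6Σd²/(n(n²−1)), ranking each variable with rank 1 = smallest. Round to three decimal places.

Ranks of variable 1: 2, 5, 3, 4, 1, 6
Ranks of variable 2: 4, 5, 3, 1, 2, 6
d = r₁ − r₂: -2, 0, 0, 3, -1, 0
d²: 4, 0, 0, 9, 1, 0; Σd² = 14
ρ = 1 − 6·14/(6·35) = 1 − 84/210 = 0.600

0.600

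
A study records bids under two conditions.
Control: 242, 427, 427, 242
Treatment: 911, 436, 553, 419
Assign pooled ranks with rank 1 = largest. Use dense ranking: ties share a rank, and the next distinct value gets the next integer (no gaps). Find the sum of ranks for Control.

20

Sorted (descending): 911, 553, 436, 427, 427, 419, 242, 242
The 2 values of 427 share dense rank 4.
The 2 values of 242 share dense rank 6.
Remaining distinct values take the next consecutive integers.
Control values → pooled ranks: 242→6, 427→4, 427→4, 242→6
Rank sum = 6 + 4 + 4 + 6 = 20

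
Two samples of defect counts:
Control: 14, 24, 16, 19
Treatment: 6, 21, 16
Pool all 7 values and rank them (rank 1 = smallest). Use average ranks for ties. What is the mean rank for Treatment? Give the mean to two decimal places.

Sorted (ascending): 6, 14, 16, 16, 19, 21, 24
The 2 values of 16 occupy positions 3–4 → average rank (3+4)/2 = 3.5.
Treatment values → pooled ranks: 6→1, 21→6, 16→3.5
Mean rank = (1 + 6 + 3.5) / 3 = 3.50

3.50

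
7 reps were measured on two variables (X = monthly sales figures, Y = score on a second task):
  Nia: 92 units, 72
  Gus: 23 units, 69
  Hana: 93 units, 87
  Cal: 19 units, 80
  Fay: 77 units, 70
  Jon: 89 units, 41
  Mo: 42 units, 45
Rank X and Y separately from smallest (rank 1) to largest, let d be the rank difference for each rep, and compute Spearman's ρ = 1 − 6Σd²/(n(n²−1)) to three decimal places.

0.214

Ranks of variable 1: 6, 2, 7, 1, 4, 5, 3
Ranks of variable 2: 5, 3, 7, 6, 4, 1, 2
d = r₁ − r₂: 1, -1, 0, -5, 0, 4, 1
d²: 1, 1, 0, 25, 0, 16, 1; Σd² = 44
ρ = 1 − 6·44/(7·48) = 1 − 264/336 = 0.214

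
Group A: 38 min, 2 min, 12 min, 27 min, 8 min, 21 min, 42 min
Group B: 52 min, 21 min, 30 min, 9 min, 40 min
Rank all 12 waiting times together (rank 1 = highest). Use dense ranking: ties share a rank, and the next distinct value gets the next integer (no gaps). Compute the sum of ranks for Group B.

25

Sorted (descending): 52, 42, 40, 38, 30, 27, 21, 21, 12, 9, 8, 2
The 2 values of 21 share dense rank 7.
Remaining distinct values take the next consecutive integers.
Group B values → pooled ranks: 52→1, 21→7, 30→5, 9→9, 40→3
Rank sum = 1 + 7 + 5 + 9 + 3 = 25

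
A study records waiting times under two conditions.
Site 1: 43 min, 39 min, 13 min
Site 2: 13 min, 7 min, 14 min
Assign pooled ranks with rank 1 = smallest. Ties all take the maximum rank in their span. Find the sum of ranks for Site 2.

Sorted (ascending): 7, 13, 13, 14, 39, 43
The 2 values of 13 occupy positions 2–3 → each gets rank 3.
Site 2 values → pooled ranks: 13→3, 7→1, 14→4
Rank sum = 3 + 1 + 4 = 8

8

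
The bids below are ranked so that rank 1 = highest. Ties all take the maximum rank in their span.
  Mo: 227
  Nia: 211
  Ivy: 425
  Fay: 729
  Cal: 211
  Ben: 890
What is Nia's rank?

Sorted (descending): 890, 729, 425, 227, 211, 211
The 2 values of 211 occupy positions 5–6 → each gets rank 6.
Nia has value 211 → rank 6.

6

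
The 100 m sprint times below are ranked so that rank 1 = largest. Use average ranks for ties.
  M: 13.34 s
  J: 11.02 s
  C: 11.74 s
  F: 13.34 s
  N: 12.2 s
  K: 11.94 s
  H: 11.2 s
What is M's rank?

1.5

Sorted (descending): 13.34, 13.34, 12.2, 11.94, 11.74, 11.2, 11.02
The 2 values of 13.34 occupy positions 1–2 → average rank (1+2)/2 = 1.5.
M has value 13.34 s → rank 1.5.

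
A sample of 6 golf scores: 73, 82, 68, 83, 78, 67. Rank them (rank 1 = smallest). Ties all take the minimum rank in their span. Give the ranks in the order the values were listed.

3, 5, 2, 6, 4, 1

Sorted (ascending): 67, 68, 73, 78, 82, 83
No ties — each value takes its position as its rank.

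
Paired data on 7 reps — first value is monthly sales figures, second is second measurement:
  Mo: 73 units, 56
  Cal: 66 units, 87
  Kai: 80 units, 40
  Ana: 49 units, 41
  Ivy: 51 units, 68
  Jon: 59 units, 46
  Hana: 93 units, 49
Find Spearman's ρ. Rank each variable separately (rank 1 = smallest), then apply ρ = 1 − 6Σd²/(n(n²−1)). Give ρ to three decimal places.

Ranks of variable 1: 5, 4, 6, 1, 2, 3, 7
Ranks of variable 2: 5, 7, 1, 2, 6, 3, 4
d = r₁ − r₂: 0, -3, 5, -1, -4, 0, 3
d²: 0, 9, 25, 1, 16, 0, 9; Σd² = 60
ρ = 1 − 6·60/(7·48) = 1 − 360/336 = -0.071

-0.071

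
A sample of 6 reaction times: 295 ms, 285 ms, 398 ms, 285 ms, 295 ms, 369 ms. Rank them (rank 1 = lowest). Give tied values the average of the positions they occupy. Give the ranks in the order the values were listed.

3.5, 1.5, 6, 1.5, 3.5, 5

Sorted (ascending): 285, 285, 295, 295, 369, 398
The 2 values of 285 occupy positions 1–2 → average rank (1+2)/2 = 1.5.
The 2 values of 295 occupy positions 3–4 → average rank (3+4)/2 = 3.5.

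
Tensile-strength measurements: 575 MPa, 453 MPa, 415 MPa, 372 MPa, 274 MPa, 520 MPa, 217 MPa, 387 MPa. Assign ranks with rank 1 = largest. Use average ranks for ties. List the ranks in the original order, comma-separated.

Sorted (descending): 575, 520, 453, 415, 387, 372, 274, 217
No ties — each value takes its position as its rank.

1, 3, 4, 6, 7, 2, 8, 5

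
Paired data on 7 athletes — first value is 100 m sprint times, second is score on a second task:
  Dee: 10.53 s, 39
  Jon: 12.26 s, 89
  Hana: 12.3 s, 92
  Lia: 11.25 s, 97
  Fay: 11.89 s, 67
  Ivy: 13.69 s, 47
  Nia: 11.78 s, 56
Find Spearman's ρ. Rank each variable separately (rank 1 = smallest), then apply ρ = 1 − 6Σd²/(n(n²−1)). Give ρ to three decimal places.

Ranks of variable 1: 1, 5, 6, 2, 4, 7, 3
Ranks of variable 2: 1, 5, 6, 7, 4, 2, 3
d = r₁ − r₂: 0, 0, 0, -5, 0, 5, 0
d²: 0, 0, 0, 25, 0, 25, 0; Σd² = 50
ρ = 1 − 6·50/(7·48) = 1 − 300/336 = 0.107

0.107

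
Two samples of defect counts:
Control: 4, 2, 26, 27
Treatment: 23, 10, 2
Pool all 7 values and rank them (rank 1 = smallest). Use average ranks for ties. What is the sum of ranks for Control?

Sorted (ascending): 2, 2, 4, 10, 23, 26, 27
The 2 values of 2 occupy positions 1–2 → average rank (1+2)/2 = 1.5.
Control values → pooled ranks: 4→3, 2→1.5, 26→6, 27→7
Rank sum = 3 + 1.5 + 6 + 7 = 17.5

17.5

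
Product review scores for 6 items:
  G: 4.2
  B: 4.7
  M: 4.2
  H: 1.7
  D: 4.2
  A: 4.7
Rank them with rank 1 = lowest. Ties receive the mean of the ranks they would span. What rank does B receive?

Sorted (ascending): 1.7, 4.2, 4.2, 4.2, 4.7, 4.7
The 3 values of 4.2 occupy positions 2–4 → average rank 3.
The 2 values of 4.7 occupy positions 5–6 → average rank (5+6)/2 = 5.5.
B has value 4.7 → rank 5.5.

5.5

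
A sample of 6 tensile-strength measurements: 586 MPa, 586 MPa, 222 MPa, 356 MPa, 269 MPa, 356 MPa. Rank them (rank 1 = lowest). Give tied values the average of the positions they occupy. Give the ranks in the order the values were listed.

5.5, 5.5, 1, 3.5, 2, 3.5

Sorted (ascending): 222, 269, 356, 356, 586, 586
The 2 values of 356 occupy positions 3–4 → average rank (3+4)/2 = 3.5.
The 2 values of 586 occupy positions 5–6 → average rank (5+6)/2 = 5.5.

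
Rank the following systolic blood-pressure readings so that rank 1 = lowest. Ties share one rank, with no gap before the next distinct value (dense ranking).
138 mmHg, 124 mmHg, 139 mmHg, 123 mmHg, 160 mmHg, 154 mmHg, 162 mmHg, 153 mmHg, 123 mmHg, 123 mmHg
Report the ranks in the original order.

Sorted (ascending): 123, 123, 123, 124, 138, 139, 153, 154, 160, 162
The 3 values of 123 share dense rank 1.
Remaining distinct values take the next consecutive integers.

3, 2, 4, 1, 7, 6, 8, 5, 1, 1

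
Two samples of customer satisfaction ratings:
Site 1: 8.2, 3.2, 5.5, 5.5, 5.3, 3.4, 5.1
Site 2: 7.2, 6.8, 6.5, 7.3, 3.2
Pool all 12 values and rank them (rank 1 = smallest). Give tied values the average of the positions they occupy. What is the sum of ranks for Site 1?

Sorted (ascending): 3.2, 3.2, 3.4, 5.1, 5.3, 5.5, 5.5, 6.5, 6.8, 7.2, 7.3, 8.2
The 2 values of 3.2 occupy positions 1–2 → average rank (1+2)/2 = 1.5.
The 2 values of 5.5 occupy positions 6–7 → average rank (6+7)/2 = 6.5.
Site 1 values → pooled ranks: 8.2→12, 3.2→1.5, 5.5→6.5, 5.5→6.5, 5.3→5, 3.4→3, 5.1→4
Rank sum = 12 + 1.5 + 6.5 + 6.5 + 5 + 3 + 4 = 38.5

38.5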